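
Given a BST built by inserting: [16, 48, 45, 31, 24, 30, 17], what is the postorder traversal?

Tree insertion order: [16, 48, 45, 31, 24, 30, 17]
Tree (level-order array): [16, None, 48, 45, None, 31, None, 24, None, 17, 30]
Postorder traversal: [17, 30, 24, 31, 45, 48, 16]


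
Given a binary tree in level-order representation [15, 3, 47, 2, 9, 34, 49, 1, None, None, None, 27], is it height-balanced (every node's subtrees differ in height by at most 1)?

Tree (level-order array): [15, 3, 47, 2, 9, 34, 49, 1, None, None, None, 27]
Definition: a tree is height-balanced if, at every node, |h(left) - h(right)| <= 1 (empty subtree has height -1).
Bottom-up per-node check:
  node 1: h_left=-1, h_right=-1, diff=0 [OK], height=0
  node 2: h_left=0, h_right=-1, diff=1 [OK], height=1
  node 9: h_left=-1, h_right=-1, diff=0 [OK], height=0
  node 3: h_left=1, h_right=0, diff=1 [OK], height=2
  node 27: h_left=-1, h_right=-1, diff=0 [OK], height=0
  node 34: h_left=0, h_right=-1, diff=1 [OK], height=1
  node 49: h_left=-1, h_right=-1, diff=0 [OK], height=0
  node 47: h_left=1, h_right=0, diff=1 [OK], height=2
  node 15: h_left=2, h_right=2, diff=0 [OK], height=3
All nodes satisfy the balance condition.
Result: Balanced


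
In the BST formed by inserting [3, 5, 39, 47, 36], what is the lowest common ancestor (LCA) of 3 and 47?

Tree insertion order: [3, 5, 39, 47, 36]
Tree (level-order array): [3, None, 5, None, 39, 36, 47]
In a BST, the LCA of p=3, q=47 is the first node v on the
root-to-leaf path with p <= v <= q (go left if both < v, right if both > v).
Walk from root:
  at 3: 3 <= 3 <= 47, this is the LCA
LCA = 3


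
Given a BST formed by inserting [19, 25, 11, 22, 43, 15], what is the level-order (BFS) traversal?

Tree insertion order: [19, 25, 11, 22, 43, 15]
Tree (level-order array): [19, 11, 25, None, 15, 22, 43]
BFS from the root, enqueuing left then right child of each popped node:
  queue [19] -> pop 19, enqueue [11, 25], visited so far: [19]
  queue [11, 25] -> pop 11, enqueue [15], visited so far: [19, 11]
  queue [25, 15] -> pop 25, enqueue [22, 43], visited so far: [19, 11, 25]
  queue [15, 22, 43] -> pop 15, enqueue [none], visited so far: [19, 11, 25, 15]
  queue [22, 43] -> pop 22, enqueue [none], visited so far: [19, 11, 25, 15, 22]
  queue [43] -> pop 43, enqueue [none], visited so far: [19, 11, 25, 15, 22, 43]
Result: [19, 11, 25, 15, 22, 43]


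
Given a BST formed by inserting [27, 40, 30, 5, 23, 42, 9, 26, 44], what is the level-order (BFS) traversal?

Tree insertion order: [27, 40, 30, 5, 23, 42, 9, 26, 44]
Tree (level-order array): [27, 5, 40, None, 23, 30, 42, 9, 26, None, None, None, 44]
BFS from the root, enqueuing left then right child of each popped node:
  queue [27] -> pop 27, enqueue [5, 40], visited so far: [27]
  queue [5, 40] -> pop 5, enqueue [23], visited so far: [27, 5]
  queue [40, 23] -> pop 40, enqueue [30, 42], visited so far: [27, 5, 40]
  queue [23, 30, 42] -> pop 23, enqueue [9, 26], visited so far: [27, 5, 40, 23]
  queue [30, 42, 9, 26] -> pop 30, enqueue [none], visited so far: [27, 5, 40, 23, 30]
  queue [42, 9, 26] -> pop 42, enqueue [44], visited so far: [27, 5, 40, 23, 30, 42]
  queue [9, 26, 44] -> pop 9, enqueue [none], visited so far: [27, 5, 40, 23, 30, 42, 9]
  queue [26, 44] -> pop 26, enqueue [none], visited so far: [27, 5, 40, 23, 30, 42, 9, 26]
  queue [44] -> pop 44, enqueue [none], visited so far: [27, 5, 40, 23, 30, 42, 9, 26, 44]
Result: [27, 5, 40, 23, 30, 42, 9, 26, 44]


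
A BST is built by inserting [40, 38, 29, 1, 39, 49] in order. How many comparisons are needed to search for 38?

Search path for 38: 40 -> 38
Found: True
Comparisons: 2


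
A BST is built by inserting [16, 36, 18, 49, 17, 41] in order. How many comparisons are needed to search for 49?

Search path for 49: 16 -> 36 -> 49
Found: True
Comparisons: 3


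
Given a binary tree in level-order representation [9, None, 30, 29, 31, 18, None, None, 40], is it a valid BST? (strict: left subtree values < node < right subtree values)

Level-order array: [9, None, 30, 29, 31, 18, None, None, 40]
Validate using subtree bounds (lo, hi): at each node, require lo < value < hi,
then recurse left with hi=value and right with lo=value.
Preorder trace (stopping at first violation):
  at node 9 with bounds (-inf, +inf): OK
  at node 30 with bounds (9, +inf): OK
  at node 29 with bounds (9, 30): OK
  at node 18 with bounds (9, 29): OK
  at node 31 with bounds (30, +inf): OK
  at node 40 with bounds (31, +inf): OK
No violation found at any node.
Result: Valid BST


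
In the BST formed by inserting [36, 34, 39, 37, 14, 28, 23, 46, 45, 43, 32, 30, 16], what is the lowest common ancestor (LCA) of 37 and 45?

Tree insertion order: [36, 34, 39, 37, 14, 28, 23, 46, 45, 43, 32, 30, 16]
Tree (level-order array): [36, 34, 39, 14, None, 37, 46, None, 28, None, None, 45, None, 23, 32, 43, None, 16, None, 30]
In a BST, the LCA of p=37, q=45 is the first node v on the
root-to-leaf path with p <= v <= q (go left if both < v, right if both > v).
Walk from root:
  at 36: both 37 and 45 > 36, go right
  at 39: 37 <= 39 <= 45, this is the LCA
LCA = 39


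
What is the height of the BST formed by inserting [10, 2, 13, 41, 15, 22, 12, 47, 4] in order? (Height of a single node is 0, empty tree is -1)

Insertion order: [10, 2, 13, 41, 15, 22, 12, 47, 4]
Tree (level-order array): [10, 2, 13, None, 4, 12, 41, None, None, None, None, 15, 47, None, 22]
Compute height bottom-up (empty subtree = -1):
  height(4) = 1 + max(-1, -1) = 0
  height(2) = 1 + max(-1, 0) = 1
  height(12) = 1 + max(-1, -1) = 0
  height(22) = 1 + max(-1, -1) = 0
  height(15) = 1 + max(-1, 0) = 1
  height(47) = 1 + max(-1, -1) = 0
  height(41) = 1 + max(1, 0) = 2
  height(13) = 1 + max(0, 2) = 3
  height(10) = 1 + max(1, 3) = 4
Height = 4


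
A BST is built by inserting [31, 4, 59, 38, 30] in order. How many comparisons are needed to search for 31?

Search path for 31: 31
Found: True
Comparisons: 1


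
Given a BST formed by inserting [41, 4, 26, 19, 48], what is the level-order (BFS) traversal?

Tree insertion order: [41, 4, 26, 19, 48]
Tree (level-order array): [41, 4, 48, None, 26, None, None, 19]
BFS from the root, enqueuing left then right child of each popped node:
  queue [41] -> pop 41, enqueue [4, 48], visited so far: [41]
  queue [4, 48] -> pop 4, enqueue [26], visited so far: [41, 4]
  queue [48, 26] -> pop 48, enqueue [none], visited so far: [41, 4, 48]
  queue [26] -> pop 26, enqueue [19], visited so far: [41, 4, 48, 26]
  queue [19] -> pop 19, enqueue [none], visited so far: [41, 4, 48, 26, 19]
Result: [41, 4, 48, 26, 19]


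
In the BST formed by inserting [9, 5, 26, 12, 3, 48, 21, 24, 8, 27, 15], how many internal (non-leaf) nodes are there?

Tree built from: [9, 5, 26, 12, 3, 48, 21, 24, 8, 27, 15]
Tree (level-order array): [9, 5, 26, 3, 8, 12, 48, None, None, None, None, None, 21, 27, None, 15, 24]
Rule: An internal node has at least one child.
Per-node child counts:
  node 9: 2 child(ren)
  node 5: 2 child(ren)
  node 3: 0 child(ren)
  node 8: 0 child(ren)
  node 26: 2 child(ren)
  node 12: 1 child(ren)
  node 21: 2 child(ren)
  node 15: 0 child(ren)
  node 24: 0 child(ren)
  node 48: 1 child(ren)
  node 27: 0 child(ren)
Matching nodes: [9, 5, 26, 12, 21, 48]
Count of internal (non-leaf) nodes: 6


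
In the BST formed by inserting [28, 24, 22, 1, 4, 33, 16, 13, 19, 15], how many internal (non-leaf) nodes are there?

Tree built from: [28, 24, 22, 1, 4, 33, 16, 13, 19, 15]
Tree (level-order array): [28, 24, 33, 22, None, None, None, 1, None, None, 4, None, 16, 13, 19, None, 15]
Rule: An internal node has at least one child.
Per-node child counts:
  node 28: 2 child(ren)
  node 24: 1 child(ren)
  node 22: 1 child(ren)
  node 1: 1 child(ren)
  node 4: 1 child(ren)
  node 16: 2 child(ren)
  node 13: 1 child(ren)
  node 15: 0 child(ren)
  node 19: 0 child(ren)
  node 33: 0 child(ren)
Matching nodes: [28, 24, 22, 1, 4, 16, 13]
Count of internal (non-leaf) nodes: 7


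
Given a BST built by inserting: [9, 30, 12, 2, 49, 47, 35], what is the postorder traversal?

Tree insertion order: [9, 30, 12, 2, 49, 47, 35]
Tree (level-order array): [9, 2, 30, None, None, 12, 49, None, None, 47, None, 35]
Postorder traversal: [2, 12, 35, 47, 49, 30, 9]


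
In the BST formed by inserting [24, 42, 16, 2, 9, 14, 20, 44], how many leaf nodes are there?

Tree built from: [24, 42, 16, 2, 9, 14, 20, 44]
Tree (level-order array): [24, 16, 42, 2, 20, None, 44, None, 9, None, None, None, None, None, 14]
Rule: A leaf has 0 children.
Per-node child counts:
  node 24: 2 child(ren)
  node 16: 2 child(ren)
  node 2: 1 child(ren)
  node 9: 1 child(ren)
  node 14: 0 child(ren)
  node 20: 0 child(ren)
  node 42: 1 child(ren)
  node 44: 0 child(ren)
Matching nodes: [14, 20, 44]
Count of leaf nodes: 3


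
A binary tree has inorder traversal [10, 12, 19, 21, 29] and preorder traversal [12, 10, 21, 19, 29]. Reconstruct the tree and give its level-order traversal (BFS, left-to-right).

Inorder:  [10, 12, 19, 21, 29]
Preorder: [12, 10, 21, 19, 29]
Algorithm: preorder visits root first, so consume preorder in order;
for each root, split the current inorder slice at that value into
left-subtree inorder and right-subtree inorder, then recurse.
Recursive splits:
  root=12; inorder splits into left=[10], right=[19, 21, 29]
  root=10; inorder splits into left=[], right=[]
  root=21; inorder splits into left=[19], right=[29]
  root=19; inorder splits into left=[], right=[]
  root=29; inorder splits into left=[], right=[]
Reconstructed level-order: [12, 10, 21, 19, 29]


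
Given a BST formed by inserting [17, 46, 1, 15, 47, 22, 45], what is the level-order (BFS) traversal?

Tree insertion order: [17, 46, 1, 15, 47, 22, 45]
Tree (level-order array): [17, 1, 46, None, 15, 22, 47, None, None, None, 45]
BFS from the root, enqueuing left then right child of each popped node:
  queue [17] -> pop 17, enqueue [1, 46], visited so far: [17]
  queue [1, 46] -> pop 1, enqueue [15], visited so far: [17, 1]
  queue [46, 15] -> pop 46, enqueue [22, 47], visited so far: [17, 1, 46]
  queue [15, 22, 47] -> pop 15, enqueue [none], visited so far: [17, 1, 46, 15]
  queue [22, 47] -> pop 22, enqueue [45], visited so far: [17, 1, 46, 15, 22]
  queue [47, 45] -> pop 47, enqueue [none], visited so far: [17, 1, 46, 15, 22, 47]
  queue [45] -> pop 45, enqueue [none], visited so far: [17, 1, 46, 15, 22, 47, 45]
Result: [17, 1, 46, 15, 22, 47, 45]


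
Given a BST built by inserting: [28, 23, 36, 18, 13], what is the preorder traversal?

Tree insertion order: [28, 23, 36, 18, 13]
Tree (level-order array): [28, 23, 36, 18, None, None, None, 13]
Preorder traversal: [28, 23, 18, 13, 36]


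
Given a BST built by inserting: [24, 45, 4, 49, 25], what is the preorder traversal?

Tree insertion order: [24, 45, 4, 49, 25]
Tree (level-order array): [24, 4, 45, None, None, 25, 49]
Preorder traversal: [24, 4, 45, 25, 49]


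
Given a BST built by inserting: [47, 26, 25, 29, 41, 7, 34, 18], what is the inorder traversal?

Tree insertion order: [47, 26, 25, 29, 41, 7, 34, 18]
Tree (level-order array): [47, 26, None, 25, 29, 7, None, None, 41, None, 18, 34]
Inorder traversal: [7, 18, 25, 26, 29, 34, 41, 47]


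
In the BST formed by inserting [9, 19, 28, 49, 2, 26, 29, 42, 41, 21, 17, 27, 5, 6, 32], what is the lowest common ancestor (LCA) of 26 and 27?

Tree insertion order: [9, 19, 28, 49, 2, 26, 29, 42, 41, 21, 17, 27, 5, 6, 32]
Tree (level-order array): [9, 2, 19, None, 5, 17, 28, None, 6, None, None, 26, 49, None, None, 21, 27, 29, None, None, None, None, None, None, 42, 41, None, 32]
In a BST, the LCA of p=26, q=27 is the first node v on the
root-to-leaf path with p <= v <= q (go left if both < v, right if both > v).
Walk from root:
  at 9: both 26 and 27 > 9, go right
  at 19: both 26 and 27 > 19, go right
  at 28: both 26 and 27 < 28, go left
  at 26: 26 <= 26 <= 27, this is the LCA
LCA = 26


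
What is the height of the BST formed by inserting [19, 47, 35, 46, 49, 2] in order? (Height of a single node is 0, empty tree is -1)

Insertion order: [19, 47, 35, 46, 49, 2]
Tree (level-order array): [19, 2, 47, None, None, 35, 49, None, 46]
Compute height bottom-up (empty subtree = -1):
  height(2) = 1 + max(-1, -1) = 0
  height(46) = 1 + max(-1, -1) = 0
  height(35) = 1 + max(-1, 0) = 1
  height(49) = 1 + max(-1, -1) = 0
  height(47) = 1 + max(1, 0) = 2
  height(19) = 1 + max(0, 2) = 3
Height = 3


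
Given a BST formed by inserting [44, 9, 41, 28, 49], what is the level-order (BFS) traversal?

Tree insertion order: [44, 9, 41, 28, 49]
Tree (level-order array): [44, 9, 49, None, 41, None, None, 28]
BFS from the root, enqueuing left then right child of each popped node:
  queue [44] -> pop 44, enqueue [9, 49], visited so far: [44]
  queue [9, 49] -> pop 9, enqueue [41], visited so far: [44, 9]
  queue [49, 41] -> pop 49, enqueue [none], visited so far: [44, 9, 49]
  queue [41] -> pop 41, enqueue [28], visited so far: [44, 9, 49, 41]
  queue [28] -> pop 28, enqueue [none], visited so far: [44, 9, 49, 41, 28]
Result: [44, 9, 49, 41, 28]


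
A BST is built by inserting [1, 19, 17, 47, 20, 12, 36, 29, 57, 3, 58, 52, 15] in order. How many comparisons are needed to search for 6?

Search path for 6: 1 -> 19 -> 17 -> 12 -> 3
Found: False
Comparisons: 5


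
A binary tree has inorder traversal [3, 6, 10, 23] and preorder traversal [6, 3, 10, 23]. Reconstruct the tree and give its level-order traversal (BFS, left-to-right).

Inorder:  [3, 6, 10, 23]
Preorder: [6, 3, 10, 23]
Algorithm: preorder visits root first, so consume preorder in order;
for each root, split the current inorder slice at that value into
left-subtree inorder and right-subtree inorder, then recurse.
Recursive splits:
  root=6; inorder splits into left=[3], right=[10, 23]
  root=3; inorder splits into left=[], right=[]
  root=10; inorder splits into left=[], right=[23]
  root=23; inorder splits into left=[], right=[]
Reconstructed level-order: [6, 3, 10, 23]


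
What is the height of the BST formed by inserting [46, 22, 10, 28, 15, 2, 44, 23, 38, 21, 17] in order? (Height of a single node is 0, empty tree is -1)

Insertion order: [46, 22, 10, 28, 15, 2, 44, 23, 38, 21, 17]
Tree (level-order array): [46, 22, None, 10, 28, 2, 15, 23, 44, None, None, None, 21, None, None, 38, None, 17]
Compute height bottom-up (empty subtree = -1):
  height(2) = 1 + max(-1, -1) = 0
  height(17) = 1 + max(-1, -1) = 0
  height(21) = 1 + max(0, -1) = 1
  height(15) = 1 + max(-1, 1) = 2
  height(10) = 1 + max(0, 2) = 3
  height(23) = 1 + max(-1, -1) = 0
  height(38) = 1 + max(-1, -1) = 0
  height(44) = 1 + max(0, -1) = 1
  height(28) = 1 + max(0, 1) = 2
  height(22) = 1 + max(3, 2) = 4
  height(46) = 1 + max(4, -1) = 5
Height = 5


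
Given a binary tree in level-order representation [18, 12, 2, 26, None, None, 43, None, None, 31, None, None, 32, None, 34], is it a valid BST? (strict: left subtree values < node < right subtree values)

Level-order array: [18, 12, 2, 26, None, None, 43, None, None, 31, None, None, 32, None, 34]
Validate using subtree bounds (lo, hi): at each node, require lo < value < hi,
then recurse left with hi=value and right with lo=value.
Preorder trace (stopping at first violation):
  at node 18 with bounds (-inf, +inf): OK
  at node 12 with bounds (-inf, 18): OK
  at node 26 with bounds (-inf, 12): VIOLATION
Node 26 violates its bound: not (-inf < 26 < 12).
Result: Not a valid BST


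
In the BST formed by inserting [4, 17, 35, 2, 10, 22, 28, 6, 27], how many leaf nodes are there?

Tree built from: [4, 17, 35, 2, 10, 22, 28, 6, 27]
Tree (level-order array): [4, 2, 17, None, None, 10, 35, 6, None, 22, None, None, None, None, 28, 27]
Rule: A leaf has 0 children.
Per-node child counts:
  node 4: 2 child(ren)
  node 2: 0 child(ren)
  node 17: 2 child(ren)
  node 10: 1 child(ren)
  node 6: 0 child(ren)
  node 35: 1 child(ren)
  node 22: 1 child(ren)
  node 28: 1 child(ren)
  node 27: 0 child(ren)
Matching nodes: [2, 6, 27]
Count of leaf nodes: 3


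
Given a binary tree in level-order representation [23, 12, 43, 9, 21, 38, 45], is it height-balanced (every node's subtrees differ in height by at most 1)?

Tree (level-order array): [23, 12, 43, 9, 21, 38, 45]
Definition: a tree is height-balanced if, at every node, |h(left) - h(right)| <= 1 (empty subtree has height -1).
Bottom-up per-node check:
  node 9: h_left=-1, h_right=-1, diff=0 [OK], height=0
  node 21: h_left=-1, h_right=-1, diff=0 [OK], height=0
  node 12: h_left=0, h_right=0, diff=0 [OK], height=1
  node 38: h_left=-1, h_right=-1, diff=0 [OK], height=0
  node 45: h_left=-1, h_right=-1, diff=0 [OK], height=0
  node 43: h_left=0, h_right=0, diff=0 [OK], height=1
  node 23: h_left=1, h_right=1, diff=0 [OK], height=2
All nodes satisfy the balance condition.
Result: Balanced


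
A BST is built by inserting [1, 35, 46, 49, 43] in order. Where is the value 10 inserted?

Starting tree (level order): [1, None, 35, None, 46, 43, 49]
Insertion path: 1 -> 35
Result: insert 10 as left child of 35
Final tree (level order): [1, None, 35, 10, 46, None, None, 43, 49]


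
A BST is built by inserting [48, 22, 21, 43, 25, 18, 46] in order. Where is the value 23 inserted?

Starting tree (level order): [48, 22, None, 21, 43, 18, None, 25, 46]
Insertion path: 48 -> 22 -> 43 -> 25
Result: insert 23 as left child of 25
Final tree (level order): [48, 22, None, 21, 43, 18, None, 25, 46, None, None, 23]


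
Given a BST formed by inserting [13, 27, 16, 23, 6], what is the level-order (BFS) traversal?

Tree insertion order: [13, 27, 16, 23, 6]
Tree (level-order array): [13, 6, 27, None, None, 16, None, None, 23]
BFS from the root, enqueuing left then right child of each popped node:
  queue [13] -> pop 13, enqueue [6, 27], visited so far: [13]
  queue [6, 27] -> pop 6, enqueue [none], visited so far: [13, 6]
  queue [27] -> pop 27, enqueue [16], visited so far: [13, 6, 27]
  queue [16] -> pop 16, enqueue [23], visited so far: [13, 6, 27, 16]
  queue [23] -> pop 23, enqueue [none], visited so far: [13, 6, 27, 16, 23]
Result: [13, 6, 27, 16, 23]


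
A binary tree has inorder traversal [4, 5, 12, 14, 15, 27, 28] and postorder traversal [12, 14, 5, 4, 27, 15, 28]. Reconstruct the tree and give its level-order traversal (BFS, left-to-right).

Inorder:   [4, 5, 12, 14, 15, 27, 28]
Postorder: [12, 14, 5, 4, 27, 15, 28]
Algorithm: postorder visits root last, so walk postorder right-to-left;
each value is the root of the current inorder slice — split it at that
value, recurse on the right subtree first, then the left.
Recursive splits:
  root=28; inorder splits into left=[4, 5, 12, 14, 15, 27], right=[]
  root=15; inorder splits into left=[4, 5, 12, 14], right=[27]
  root=27; inorder splits into left=[], right=[]
  root=4; inorder splits into left=[], right=[5, 12, 14]
  root=5; inorder splits into left=[], right=[12, 14]
  root=14; inorder splits into left=[12], right=[]
  root=12; inorder splits into left=[], right=[]
Reconstructed level-order: [28, 15, 4, 27, 5, 14, 12]


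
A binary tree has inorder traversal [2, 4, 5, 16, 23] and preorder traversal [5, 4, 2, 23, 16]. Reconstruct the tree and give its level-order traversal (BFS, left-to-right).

Inorder:  [2, 4, 5, 16, 23]
Preorder: [5, 4, 2, 23, 16]
Algorithm: preorder visits root first, so consume preorder in order;
for each root, split the current inorder slice at that value into
left-subtree inorder and right-subtree inorder, then recurse.
Recursive splits:
  root=5; inorder splits into left=[2, 4], right=[16, 23]
  root=4; inorder splits into left=[2], right=[]
  root=2; inorder splits into left=[], right=[]
  root=23; inorder splits into left=[16], right=[]
  root=16; inorder splits into left=[], right=[]
Reconstructed level-order: [5, 4, 23, 2, 16]


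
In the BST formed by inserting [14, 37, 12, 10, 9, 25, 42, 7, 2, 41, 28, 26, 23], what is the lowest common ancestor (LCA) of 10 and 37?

Tree insertion order: [14, 37, 12, 10, 9, 25, 42, 7, 2, 41, 28, 26, 23]
Tree (level-order array): [14, 12, 37, 10, None, 25, 42, 9, None, 23, 28, 41, None, 7, None, None, None, 26, None, None, None, 2]
In a BST, the LCA of p=10, q=37 is the first node v on the
root-to-leaf path with p <= v <= q (go left if both < v, right if both > v).
Walk from root:
  at 14: 10 <= 14 <= 37, this is the LCA
LCA = 14


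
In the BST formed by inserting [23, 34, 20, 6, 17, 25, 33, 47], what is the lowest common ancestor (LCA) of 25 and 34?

Tree insertion order: [23, 34, 20, 6, 17, 25, 33, 47]
Tree (level-order array): [23, 20, 34, 6, None, 25, 47, None, 17, None, 33]
In a BST, the LCA of p=25, q=34 is the first node v on the
root-to-leaf path with p <= v <= q (go left if both < v, right if both > v).
Walk from root:
  at 23: both 25 and 34 > 23, go right
  at 34: 25 <= 34 <= 34, this is the LCA
LCA = 34


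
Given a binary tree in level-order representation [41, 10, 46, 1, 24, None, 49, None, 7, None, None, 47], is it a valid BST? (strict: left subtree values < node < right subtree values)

Level-order array: [41, 10, 46, 1, 24, None, 49, None, 7, None, None, 47]
Validate using subtree bounds (lo, hi): at each node, require lo < value < hi,
then recurse left with hi=value and right with lo=value.
Preorder trace (stopping at first violation):
  at node 41 with bounds (-inf, +inf): OK
  at node 10 with bounds (-inf, 41): OK
  at node 1 with bounds (-inf, 10): OK
  at node 7 with bounds (1, 10): OK
  at node 24 with bounds (10, 41): OK
  at node 46 with bounds (41, +inf): OK
  at node 49 with bounds (46, +inf): OK
  at node 47 with bounds (46, 49): OK
No violation found at any node.
Result: Valid BST


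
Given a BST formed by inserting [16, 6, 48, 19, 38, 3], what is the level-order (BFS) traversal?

Tree insertion order: [16, 6, 48, 19, 38, 3]
Tree (level-order array): [16, 6, 48, 3, None, 19, None, None, None, None, 38]
BFS from the root, enqueuing left then right child of each popped node:
  queue [16] -> pop 16, enqueue [6, 48], visited so far: [16]
  queue [6, 48] -> pop 6, enqueue [3], visited so far: [16, 6]
  queue [48, 3] -> pop 48, enqueue [19], visited so far: [16, 6, 48]
  queue [3, 19] -> pop 3, enqueue [none], visited so far: [16, 6, 48, 3]
  queue [19] -> pop 19, enqueue [38], visited so far: [16, 6, 48, 3, 19]
  queue [38] -> pop 38, enqueue [none], visited so far: [16, 6, 48, 3, 19, 38]
Result: [16, 6, 48, 3, 19, 38]


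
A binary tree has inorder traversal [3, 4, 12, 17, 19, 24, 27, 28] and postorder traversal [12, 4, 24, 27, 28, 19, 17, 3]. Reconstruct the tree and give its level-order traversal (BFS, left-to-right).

Inorder:   [3, 4, 12, 17, 19, 24, 27, 28]
Postorder: [12, 4, 24, 27, 28, 19, 17, 3]
Algorithm: postorder visits root last, so walk postorder right-to-left;
each value is the root of the current inorder slice — split it at that
value, recurse on the right subtree first, then the left.
Recursive splits:
  root=3; inorder splits into left=[], right=[4, 12, 17, 19, 24, 27, 28]
  root=17; inorder splits into left=[4, 12], right=[19, 24, 27, 28]
  root=19; inorder splits into left=[], right=[24, 27, 28]
  root=28; inorder splits into left=[24, 27], right=[]
  root=27; inorder splits into left=[24], right=[]
  root=24; inorder splits into left=[], right=[]
  root=4; inorder splits into left=[], right=[12]
  root=12; inorder splits into left=[], right=[]
Reconstructed level-order: [3, 17, 4, 19, 12, 28, 27, 24]


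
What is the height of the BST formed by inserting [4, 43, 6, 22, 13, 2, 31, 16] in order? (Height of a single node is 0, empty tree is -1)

Insertion order: [4, 43, 6, 22, 13, 2, 31, 16]
Tree (level-order array): [4, 2, 43, None, None, 6, None, None, 22, 13, 31, None, 16]
Compute height bottom-up (empty subtree = -1):
  height(2) = 1 + max(-1, -1) = 0
  height(16) = 1 + max(-1, -1) = 0
  height(13) = 1 + max(-1, 0) = 1
  height(31) = 1 + max(-1, -1) = 0
  height(22) = 1 + max(1, 0) = 2
  height(6) = 1 + max(-1, 2) = 3
  height(43) = 1 + max(3, -1) = 4
  height(4) = 1 + max(0, 4) = 5
Height = 5


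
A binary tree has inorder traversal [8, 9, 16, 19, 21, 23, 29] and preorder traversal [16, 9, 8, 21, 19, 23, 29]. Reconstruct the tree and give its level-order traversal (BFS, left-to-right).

Inorder:  [8, 9, 16, 19, 21, 23, 29]
Preorder: [16, 9, 8, 21, 19, 23, 29]
Algorithm: preorder visits root first, so consume preorder in order;
for each root, split the current inorder slice at that value into
left-subtree inorder and right-subtree inorder, then recurse.
Recursive splits:
  root=16; inorder splits into left=[8, 9], right=[19, 21, 23, 29]
  root=9; inorder splits into left=[8], right=[]
  root=8; inorder splits into left=[], right=[]
  root=21; inorder splits into left=[19], right=[23, 29]
  root=19; inorder splits into left=[], right=[]
  root=23; inorder splits into left=[], right=[29]
  root=29; inorder splits into left=[], right=[]
Reconstructed level-order: [16, 9, 21, 8, 19, 23, 29]


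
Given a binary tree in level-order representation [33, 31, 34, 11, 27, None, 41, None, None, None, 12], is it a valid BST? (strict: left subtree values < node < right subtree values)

Level-order array: [33, 31, 34, 11, 27, None, 41, None, None, None, 12]
Validate using subtree bounds (lo, hi): at each node, require lo < value < hi,
then recurse left with hi=value and right with lo=value.
Preorder trace (stopping at first violation):
  at node 33 with bounds (-inf, +inf): OK
  at node 31 with bounds (-inf, 33): OK
  at node 11 with bounds (-inf, 31): OK
  at node 27 with bounds (31, 33): VIOLATION
Node 27 violates its bound: not (31 < 27 < 33).
Result: Not a valid BST


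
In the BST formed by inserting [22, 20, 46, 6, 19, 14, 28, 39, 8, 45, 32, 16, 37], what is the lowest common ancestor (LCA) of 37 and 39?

Tree insertion order: [22, 20, 46, 6, 19, 14, 28, 39, 8, 45, 32, 16, 37]
Tree (level-order array): [22, 20, 46, 6, None, 28, None, None, 19, None, 39, 14, None, 32, 45, 8, 16, None, 37]
In a BST, the LCA of p=37, q=39 is the first node v on the
root-to-leaf path with p <= v <= q (go left if both < v, right if both > v).
Walk from root:
  at 22: both 37 and 39 > 22, go right
  at 46: both 37 and 39 < 46, go left
  at 28: both 37 and 39 > 28, go right
  at 39: 37 <= 39 <= 39, this is the LCA
LCA = 39


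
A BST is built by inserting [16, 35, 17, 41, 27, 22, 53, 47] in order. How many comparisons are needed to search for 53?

Search path for 53: 16 -> 35 -> 41 -> 53
Found: True
Comparisons: 4


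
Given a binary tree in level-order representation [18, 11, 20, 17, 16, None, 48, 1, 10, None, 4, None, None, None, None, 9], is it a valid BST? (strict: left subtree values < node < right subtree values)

Level-order array: [18, 11, 20, 17, 16, None, 48, 1, 10, None, 4, None, None, None, None, 9]
Validate using subtree bounds (lo, hi): at each node, require lo < value < hi,
then recurse left with hi=value and right with lo=value.
Preorder trace (stopping at first violation):
  at node 18 with bounds (-inf, +inf): OK
  at node 11 with bounds (-inf, 18): OK
  at node 17 with bounds (-inf, 11): VIOLATION
Node 17 violates its bound: not (-inf < 17 < 11).
Result: Not a valid BST


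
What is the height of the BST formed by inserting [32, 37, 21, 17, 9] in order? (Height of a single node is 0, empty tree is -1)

Insertion order: [32, 37, 21, 17, 9]
Tree (level-order array): [32, 21, 37, 17, None, None, None, 9]
Compute height bottom-up (empty subtree = -1):
  height(9) = 1 + max(-1, -1) = 0
  height(17) = 1 + max(0, -1) = 1
  height(21) = 1 + max(1, -1) = 2
  height(37) = 1 + max(-1, -1) = 0
  height(32) = 1 + max(2, 0) = 3
Height = 3


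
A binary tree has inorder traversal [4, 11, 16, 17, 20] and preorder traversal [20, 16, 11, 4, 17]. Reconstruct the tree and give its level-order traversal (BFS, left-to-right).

Inorder:  [4, 11, 16, 17, 20]
Preorder: [20, 16, 11, 4, 17]
Algorithm: preorder visits root first, so consume preorder in order;
for each root, split the current inorder slice at that value into
left-subtree inorder and right-subtree inorder, then recurse.
Recursive splits:
  root=20; inorder splits into left=[4, 11, 16, 17], right=[]
  root=16; inorder splits into left=[4, 11], right=[17]
  root=11; inorder splits into left=[4], right=[]
  root=4; inorder splits into left=[], right=[]
  root=17; inorder splits into left=[], right=[]
Reconstructed level-order: [20, 16, 11, 17, 4]


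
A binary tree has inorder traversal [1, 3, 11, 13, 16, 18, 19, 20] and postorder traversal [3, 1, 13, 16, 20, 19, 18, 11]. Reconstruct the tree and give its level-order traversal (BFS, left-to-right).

Inorder:   [1, 3, 11, 13, 16, 18, 19, 20]
Postorder: [3, 1, 13, 16, 20, 19, 18, 11]
Algorithm: postorder visits root last, so walk postorder right-to-left;
each value is the root of the current inorder slice — split it at that
value, recurse on the right subtree first, then the left.
Recursive splits:
  root=11; inorder splits into left=[1, 3], right=[13, 16, 18, 19, 20]
  root=18; inorder splits into left=[13, 16], right=[19, 20]
  root=19; inorder splits into left=[], right=[20]
  root=20; inorder splits into left=[], right=[]
  root=16; inorder splits into left=[13], right=[]
  root=13; inorder splits into left=[], right=[]
  root=1; inorder splits into left=[], right=[3]
  root=3; inorder splits into left=[], right=[]
Reconstructed level-order: [11, 1, 18, 3, 16, 19, 13, 20]


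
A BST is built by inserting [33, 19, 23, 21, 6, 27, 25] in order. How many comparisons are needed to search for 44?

Search path for 44: 33
Found: False
Comparisons: 1


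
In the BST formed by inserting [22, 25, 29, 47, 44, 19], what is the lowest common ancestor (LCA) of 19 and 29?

Tree insertion order: [22, 25, 29, 47, 44, 19]
Tree (level-order array): [22, 19, 25, None, None, None, 29, None, 47, 44]
In a BST, the LCA of p=19, q=29 is the first node v on the
root-to-leaf path with p <= v <= q (go left if both < v, right if both > v).
Walk from root:
  at 22: 19 <= 22 <= 29, this is the LCA
LCA = 22


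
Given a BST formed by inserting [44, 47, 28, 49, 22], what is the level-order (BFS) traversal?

Tree insertion order: [44, 47, 28, 49, 22]
Tree (level-order array): [44, 28, 47, 22, None, None, 49]
BFS from the root, enqueuing left then right child of each popped node:
  queue [44] -> pop 44, enqueue [28, 47], visited so far: [44]
  queue [28, 47] -> pop 28, enqueue [22], visited so far: [44, 28]
  queue [47, 22] -> pop 47, enqueue [49], visited so far: [44, 28, 47]
  queue [22, 49] -> pop 22, enqueue [none], visited so far: [44, 28, 47, 22]
  queue [49] -> pop 49, enqueue [none], visited so far: [44, 28, 47, 22, 49]
Result: [44, 28, 47, 22, 49]


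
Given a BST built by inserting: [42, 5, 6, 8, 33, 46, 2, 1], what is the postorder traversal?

Tree insertion order: [42, 5, 6, 8, 33, 46, 2, 1]
Tree (level-order array): [42, 5, 46, 2, 6, None, None, 1, None, None, 8, None, None, None, 33]
Postorder traversal: [1, 2, 33, 8, 6, 5, 46, 42]


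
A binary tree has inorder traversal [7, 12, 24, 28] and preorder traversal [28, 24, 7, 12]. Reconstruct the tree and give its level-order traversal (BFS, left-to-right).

Inorder:  [7, 12, 24, 28]
Preorder: [28, 24, 7, 12]
Algorithm: preorder visits root first, so consume preorder in order;
for each root, split the current inorder slice at that value into
left-subtree inorder and right-subtree inorder, then recurse.
Recursive splits:
  root=28; inorder splits into left=[7, 12, 24], right=[]
  root=24; inorder splits into left=[7, 12], right=[]
  root=7; inorder splits into left=[], right=[12]
  root=12; inorder splits into left=[], right=[]
Reconstructed level-order: [28, 24, 7, 12]


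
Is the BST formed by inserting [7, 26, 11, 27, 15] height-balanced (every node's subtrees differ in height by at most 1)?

Tree (level-order array): [7, None, 26, 11, 27, None, 15]
Definition: a tree is height-balanced if, at every node, |h(left) - h(right)| <= 1 (empty subtree has height -1).
Bottom-up per-node check:
  node 15: h_left=-1, h_right=-1, diff=0 [OK], height=0
  node 11: h_left=-1, h_right=0, diff=1 [OK], height=1
  node 27: h_left=-1, h_right=-1, diff=0 [OK], height=0
  node 26: h_left=1, h_right=0, diff=1 [OK], height=2
  node 7: h_left=-1, h_right=2, diff=3 [FAIL (|-1-2|=3 > 1)], height=3
Node 7 violates the condition: |-1 - 2| = 3 > 1.
Result: Not balanced


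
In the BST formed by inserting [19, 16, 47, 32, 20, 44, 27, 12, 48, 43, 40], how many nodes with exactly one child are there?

Tree built from: [19, 16, 47, 32, 20, 44, 27, 12, 48, 43, 40]
Tree (level-order array): [19, 16, 47, 12, None, 32, 48, None, None, 20, 44, None, None, None, 27, 43, None, None, None, 40]
Rule: These are nodes with exactly 1 non-null child.
Per-node child counts:
  node 19: 2 child(ren)
  node 16: 1 child(ren)
  node 12: 0 child(ren)
  node 47: 2 child(ren)
  node 32: 2 child(ren)
  node 20: 1 child(ren)
  node 27: 0 child(ren)
  node 44: 1 child(ren)
  node 43: 1 child(ren)
  node 40: 0 child(ren)
  node 48: 0 child(ren)
Matching nodes: [16, 20, 44, 43]
Count of nodes with exactly one child: 4


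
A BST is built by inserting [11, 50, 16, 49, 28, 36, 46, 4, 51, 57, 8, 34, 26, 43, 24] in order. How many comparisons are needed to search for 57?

Search path for 57: 11 -> 50 -> 51 -> 57
Found: True
Comparisons: 4


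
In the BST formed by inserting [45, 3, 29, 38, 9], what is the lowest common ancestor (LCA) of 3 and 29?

Tree insertion order: [45, 3, 29, 38, 9]
Tree (level-order array): [45, 3, None, None, 29, 9, 38]
In a BST, the LCA of p=3, q=29 is the first node v on the
root-to-leaf path with p <= v <= q (go left if both < v, right if both > v).
Walk from root:
  at 45: both 3 and 29 < 45, go left
  at 3: 3 <= 3 <= 29, this is the LCA
LCA = 3


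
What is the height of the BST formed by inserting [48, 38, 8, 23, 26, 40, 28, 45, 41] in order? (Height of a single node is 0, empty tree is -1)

Insertion order: [48, 38, 8, 23, 26, 40, 28, 45, 41]
Tree (level-order array): [48, 38, None, 8, 40, None, 23, None, 45, None, 26, 41, None, None, 28]
Compute height bottom-up (empty subtree = -1):
  height(28) = 1 + max(-1, -1) = 0
  height(26) = 1 + max(-1, 0) = 1
  height(23) = 1 + max(-1, 1) = 2
  height(8) = 1 + max(-1, 2) = 3
  height(41) = 1 + max(-1, -1) = 0
  height(45) = 1 + max(0, -1) = 1
  height(40) = 1 + max(-1, 1) = 2
  height(38) = 1 + max(3, 2) = 4
  height(48) = 1 + max(4, -1) = 5
Height = 5


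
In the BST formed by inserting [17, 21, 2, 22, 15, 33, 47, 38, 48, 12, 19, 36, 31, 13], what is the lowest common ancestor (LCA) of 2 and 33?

Tree insertion order: [17, 21, 2, 22, 15, 33, 47, 38, 48, 12, 19, 36, 31, 13]
Tree (level-order array): [17, 2, 21, None, 15, 19, 22, 12, None, None, None, None, 33, None, 13, 31, 47, None, None, None, None, 38, 48, 36]
In a BST, the LCA of p=2, q=33 is the first node v on the
root-to-leaf path with p <= v <= q (go left if both < v, right if both > v).
Walk from root:
  at 17: 2 <= 17 <= 33, this is the LCA
LCA = 17


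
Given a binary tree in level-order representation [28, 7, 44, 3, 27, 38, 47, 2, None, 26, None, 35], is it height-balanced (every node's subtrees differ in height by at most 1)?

Tree (level-order array): [28, 7, 44, 3, 27, 38, 47, 2, None, 26, None, 35]
Definition: a tree is height-balanced if, at every node, |h(left) - h(right)| <= 1 (empty subtree has height -1).
Bottom-up per-node check:
  node 2: h_left=-1, h_right=-1, diff=0 [OK], height=0
  node 3: h_left=0, h_right=-1, diff=1 [OK], height=1
  node 26: h_left=-1, h_right=-1, diff=0 [OK], height=0
  node 27: h_left=0, h_right=-1, diff=1 [OK], height=1
  node 7: h_left=1, h_right=1, diff=0 [OK], height=2
  node 35: h_left=-1, h_right=-1, diff=0 [OK], height=0
  node 38: h_left=0, h_right=-1, diff=1 [OK], height=1
  node 47: h_left=-1, h_right=-1, diff=0 [OK], height=0
  node 44: h_left=1, h_right=0, diff=1 [OK], height=2
  node 28: h_left=2, h_right=2, diff=0 [OK], height=3
All nodes satisfy the balance condition.
Result: Balanced


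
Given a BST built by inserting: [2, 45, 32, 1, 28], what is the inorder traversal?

Tree insertion order: [2, 45, 32, 1, 28]
Tree (level-order array): [2, 1, 45, None, None, 32, None, 28]
Inorder traversal: [1, 2, 28, 32, 45]


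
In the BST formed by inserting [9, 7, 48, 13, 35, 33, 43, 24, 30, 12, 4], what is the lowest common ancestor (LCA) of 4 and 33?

Tree insertion order: [9, 7, 48, 13, 35, 33, 43, 24, 30, 12, 4]
Tree (level-order array): [9, 7, 48, 4, None, 13, None, None, None, 12, 35, None, None, 33, 43, 24, None, None, None, None, 30]
In a BST, the LCA of p=4, q=33 is the first node v on the
root-to-leaf path with p <= v <= q (go left if both < v, right if both > v).
Walk from root:
  at 9: 4 <= 9 <= 33, this is the LCA
LCA = 9


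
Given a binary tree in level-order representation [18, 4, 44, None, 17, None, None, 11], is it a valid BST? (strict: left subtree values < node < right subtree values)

Level-order array: [18, 4, 44, None, 17, None, None, 11]
Validate using subtree bounds (lo, hi): at each node, require lo < value < hi,
then recurse left with hi=value and right with lo=value.
Preorder trace (stopping at first violation):
  at node 18 with bounds (-inf, +inf): OK
  at node 4 with bounds (-inf, 18): OK
  at node 17 with bounds (4, 18): OK
  at node 11 with bounds (4, 17): OK
  at node 44 with bounds (18, +inf): OK
No violation found at any node.
Result: Valid BST


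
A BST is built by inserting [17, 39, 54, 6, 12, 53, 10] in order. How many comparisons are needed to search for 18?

Search path for 18: 17 -> 39
Found: False
Comparisons: 2


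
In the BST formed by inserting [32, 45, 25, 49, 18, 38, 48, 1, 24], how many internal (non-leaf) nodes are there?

Tree built from: [32, 45, 25, 49, 18, 38, 48, 1, 24]
Tree (level-order array): [32, 25, 45, 18, None, 38, 49, 1, 24, None, None, 48]
Rule: An internal node has at least one child.
Per-node child counts:
  node 32: 2 child(ren)
  node 25: 1 child(ren)
  node 18: 2 child(ren)
  node 1: 0 child(ren)
  node 24: 0 child(ren)
  node 45: 2 child(ren)
  node 38: 0 child(ren)
  node 49: 1 child(ren)
  node 48: 0 child(ren)
Matching nodes: [32, 25, 18, 45, 49]
Count of internal (non-leaf) nodes: 5


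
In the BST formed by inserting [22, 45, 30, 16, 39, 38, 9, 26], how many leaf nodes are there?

Tree built from: [22, 45, 30, 16, 39, 38, 9, 26]
Tree (level-order array): [22, 16, 45, 9, None, 30, None, None, None, 26, 39, None, None, 38]
Rule: A leaf has 0 children.
Per-node child counts:
  node 22: 2 child(ren)
  node 16: 1 child(ren)
  node 9: 0 child(ren)
  node 45: 1 child(ren)
  node 30: 2 child(ren)
  node 26: 0 child(ren)
  node 39: 1 child(ren)
  node 38: 0 child(ren)
Matching nodes: [9, 26, 38]
Count of leaf nodes: 3


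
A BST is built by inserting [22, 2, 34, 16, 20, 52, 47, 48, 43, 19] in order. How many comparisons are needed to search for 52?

Search path for 52: 22 -> 34 -> 52
Found: True
Comparisons: 3


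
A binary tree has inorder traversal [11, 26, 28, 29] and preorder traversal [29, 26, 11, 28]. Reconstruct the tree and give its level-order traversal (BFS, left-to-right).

Inorder:  [11, 26, 28, 29]
Preorder: [29, 26, 11, 28]
Algorithm: preorder visits root first, so consume preorder in order;
for each root, split the current inorder slice at that value into
left-subtree inorder and right-subtree inorder, then recurse.
Recursive splits:
  root=29; inorder splits into left=[11, 26, 28], right=[]
  root=26; inorder splits into left=[11], right=[28]
  root=11; inorder splits into left=[], right=[]
  root=28; inorder splits into left=[], right=[]
Reconstructed level-order: [29, 26, 11, 28]


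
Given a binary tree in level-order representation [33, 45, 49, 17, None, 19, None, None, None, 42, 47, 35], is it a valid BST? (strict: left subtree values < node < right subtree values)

Level-order array: [33, 45, 49, 17, None, 19, None, None, None, 42, 47, 35]
Validate using subtree bounds (lo, hi): at each node, require lo < value < hi,
then recurse left with hi=value and right with lo=value.
Preorder trace (stopping at first violation):
  at node 33 with bounds (-inf, +inf): OK
  at node 45 with bounds (-inf, 33): VIOLATION
Node 45 violates its bound: not (-inf < 45 < 33).
Result: Not a valid BST
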